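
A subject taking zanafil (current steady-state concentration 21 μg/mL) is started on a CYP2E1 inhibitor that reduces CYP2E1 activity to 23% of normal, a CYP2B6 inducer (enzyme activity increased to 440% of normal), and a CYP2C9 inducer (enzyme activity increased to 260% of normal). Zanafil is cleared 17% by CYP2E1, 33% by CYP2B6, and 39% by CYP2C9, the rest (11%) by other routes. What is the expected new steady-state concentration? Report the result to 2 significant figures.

8.0 μg/mL

The CYP2E1 pathway (17% of clearance) is reduced to 0.23× activity: 0.17 × 0.23 = 0.0391.
The CYP2B6 pathway (33% of clearance) rises to 4.4× activity: 0.33 × 4.4 = 1.452.
The CYP2C9 pathway (39% of clearance) increases to 2.6× activity: 0.39 × 2.6 = 1.014.
Non-CYP routes (11%) are unchanged.
Relative clearance = 0.0391 + 1.452 + 1.014 + 0.11 = 2.6151.
New steady-state concentration = 21 / 2.6151 = 8.0 μg/mL (concentration scales inversely with clearance).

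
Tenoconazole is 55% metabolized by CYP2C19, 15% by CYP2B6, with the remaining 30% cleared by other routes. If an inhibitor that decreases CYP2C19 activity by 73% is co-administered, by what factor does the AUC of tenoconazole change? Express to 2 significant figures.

1.7

CYP2C19: 0.55 × 0.27 = 0.1485
CYP2B6: 0.15 (unchanged)
Other: 0.3 (unchanged)
CL_new/CL_old = 0.1485 + 0.15 + 0.3 = 0.5985.
AUC is inversely proportional to clearance, so the fold-change is 1 / 0.5985 = 1.7.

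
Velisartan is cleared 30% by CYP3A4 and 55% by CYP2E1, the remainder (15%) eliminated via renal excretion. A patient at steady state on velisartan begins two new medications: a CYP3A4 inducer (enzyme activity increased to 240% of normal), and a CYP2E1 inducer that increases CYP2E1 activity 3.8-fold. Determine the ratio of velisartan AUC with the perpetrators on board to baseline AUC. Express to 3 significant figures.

CYP3A4: 0.3 × 2.4 = 0.72
CYP2E1: 0.55 × 3.8 = 2.09
Other: 0.15 (unchanged)
CL_new/CL_old = 0.72 + 2.09 + 0.15 = 2.96.
AUC ∝ 1/CL: fold-change = 1 / 2.96 = 0.338.

0.338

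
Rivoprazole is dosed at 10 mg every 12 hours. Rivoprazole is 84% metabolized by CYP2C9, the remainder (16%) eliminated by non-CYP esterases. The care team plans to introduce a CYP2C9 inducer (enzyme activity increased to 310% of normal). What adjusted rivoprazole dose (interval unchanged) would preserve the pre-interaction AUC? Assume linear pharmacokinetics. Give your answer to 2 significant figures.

The CYP2C9 pathway (84% of clearance) increases to 3.1× activity: 0.84 × 3.1 = 2.604.
The remaining 16% of clearance is unaffected.
New clearance relative to baseline: 2.604 + 0.16 = 2.764.
Css,avg = (dose rate)/CL, so holding Css fixed requires dose ∝ CL: 10 × 2.764 = 28 mg.

28 mg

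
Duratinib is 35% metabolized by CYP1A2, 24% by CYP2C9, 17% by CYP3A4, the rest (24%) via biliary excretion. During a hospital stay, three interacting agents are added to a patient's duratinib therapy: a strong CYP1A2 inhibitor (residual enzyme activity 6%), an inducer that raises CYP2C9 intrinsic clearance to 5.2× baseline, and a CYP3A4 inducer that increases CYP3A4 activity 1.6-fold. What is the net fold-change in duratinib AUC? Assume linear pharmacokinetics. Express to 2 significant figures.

The CYP1A2 pathway (35% of clearance) falls to 0.06× activity: 0.35 × 0.06 = 0.021.
The CYP2C9 pathway (24% of clearance) is boosted to 5.2× activity: 0.24 × 5.2 = 1.248.
The CYP3A4 pathway (17% of clearance) is boosted to 1.6× activity: 0.17 × 1.6 = 0.272.
Non-CYP routes (24%) are unchanged.
CL_new/CL_old = 0.021 + 1.248 + 0.272 + 0.24 = 1.781.
Net AUC ratio = 1 / 1.781 = 0.56.

0.56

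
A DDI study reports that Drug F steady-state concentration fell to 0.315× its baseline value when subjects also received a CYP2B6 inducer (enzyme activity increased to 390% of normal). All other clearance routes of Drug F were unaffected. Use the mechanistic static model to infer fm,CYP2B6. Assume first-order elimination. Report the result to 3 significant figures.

0.750

Call the CYP2B6 fraction fm. After the interaction, CL_new/CL_old = fm × 3.9 + (1 − fm).
Steady-state concentration ratio = 1 / (new CL fraction), so new CL fraction = 1 / 0.315 = 3.175.
fm × 3.9 + 1 − fm = 3.175  ⇒  fm × (3.9 − 1) = 2.175  ⇒  fm = 0.750.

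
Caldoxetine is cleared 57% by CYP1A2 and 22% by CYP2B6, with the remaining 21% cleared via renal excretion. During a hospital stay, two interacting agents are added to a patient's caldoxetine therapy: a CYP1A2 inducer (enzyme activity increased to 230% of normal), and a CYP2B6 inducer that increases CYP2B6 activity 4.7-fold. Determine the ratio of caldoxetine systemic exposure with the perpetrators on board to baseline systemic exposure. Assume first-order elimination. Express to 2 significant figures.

0.39

The CYP1A2 pathway (57% of clearance) is boosted to 2.3× activity: 0.57 × 2.3 = 1.311.
The CYP2B6 pathway (22% of clearance) increases to 4.7× activity: 0.22 × 4.7 = 1.034.
The remaining 21% of clearance is unaffected.
Relative clearance = 1.311 + 1.034 + 0.21 = 2.555.
Because systemic exposure varies inversely with clearance, the combined effect is 1 / 2.555 = 0.39.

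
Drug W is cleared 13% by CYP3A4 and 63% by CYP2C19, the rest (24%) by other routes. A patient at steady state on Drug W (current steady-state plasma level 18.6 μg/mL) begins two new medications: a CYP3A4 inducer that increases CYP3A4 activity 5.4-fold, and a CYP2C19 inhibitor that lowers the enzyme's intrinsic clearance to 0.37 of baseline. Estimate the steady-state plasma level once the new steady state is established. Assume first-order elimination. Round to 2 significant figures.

CYP3A4: 0.13 × 5.4 = 0.702
CYP2C19: 0.63 × 0.37 = 0.2331
Other: 0.24 (unchanged)
New clearance relative to baseline: 0.702 + 0.2331 + 0.24 = 1.1751.
Steady-state plasma level ∝ 1/CL: new value = 18.6 / 1.1751 = 16 μg/mL.

16 μg/mL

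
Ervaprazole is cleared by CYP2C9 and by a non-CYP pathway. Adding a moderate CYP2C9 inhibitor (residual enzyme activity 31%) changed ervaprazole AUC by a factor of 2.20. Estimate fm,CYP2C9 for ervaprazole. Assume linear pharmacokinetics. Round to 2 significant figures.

0.79

Write x for the fraction cleared via CYP2C9. The observed AUC change means clearance fell to 1/2.20 = 0.4545 of baseline.
Setting x·0.31 + (1 − x) = 0.4545 and solving: x = (0.4545 − 1)/(0.31 − 1) = 0.79.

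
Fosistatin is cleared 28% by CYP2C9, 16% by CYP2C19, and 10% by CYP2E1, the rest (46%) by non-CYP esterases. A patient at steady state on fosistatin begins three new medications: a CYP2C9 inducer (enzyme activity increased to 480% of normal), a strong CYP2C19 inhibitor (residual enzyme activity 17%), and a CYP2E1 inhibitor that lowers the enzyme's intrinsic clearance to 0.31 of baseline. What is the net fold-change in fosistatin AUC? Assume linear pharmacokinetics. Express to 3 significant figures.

The CYP2C9 pathway (28% of clearance) increases to 4.8× activity: 0.28 × 4.8 = 1.344.
The CYP2C19 pathway (16% of clearance) is reduced to 0.17× activity: 0.16 × 0.17 = 0.0272.
The CYP2E1 pathway (10% of clearance) drops to 0.31× activity: 0.1 × 0.31 = 0.031.
The remaining 46% of clearance is unaffected.
Relative clearance = 1.344 + 0.0272 + 0.031 + 0.46 = 1.8622.
AUC ∝ 1/CL: fold-change = 1 / 1.8622 = 0.537.

0.537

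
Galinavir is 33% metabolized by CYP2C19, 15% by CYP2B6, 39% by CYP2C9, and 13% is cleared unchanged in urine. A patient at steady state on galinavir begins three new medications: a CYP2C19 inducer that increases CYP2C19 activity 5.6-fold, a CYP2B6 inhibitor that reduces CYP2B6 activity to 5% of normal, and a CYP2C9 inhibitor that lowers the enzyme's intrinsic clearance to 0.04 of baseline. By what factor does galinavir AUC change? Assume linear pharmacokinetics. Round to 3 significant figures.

0.500

The CYP2C19 pathway (33% of clearance) is boosted to 5.6× activity: 0.33 × 5.6 = 1.848.
The CYP2B6 pathway (15% of clearance) falls to 0.05× activity: 0.15 × 0.05 = 0.0075.
The CYP2C9 pathway (39% of clearance) drops to 0.04× activity: 0.39 × 0.04 = 0.0156.
The remaining 13% of clearance is unaffected.
Relative clearance = 1.848 + 0.0075 + 0.0156 + 0.13 = 2.0011.
AUC ∝ 1/CL: fold-change = 1 / 2.0011 = 0.500.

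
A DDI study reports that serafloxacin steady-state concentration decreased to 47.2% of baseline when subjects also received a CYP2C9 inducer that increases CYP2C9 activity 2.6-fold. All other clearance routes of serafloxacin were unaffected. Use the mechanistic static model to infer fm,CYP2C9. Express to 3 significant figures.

Write x for the fraction cleared via CYP2C9. The observed steady-state concentration change means clearance rose to 1/0.472 = 2.119 of baseline.
Only the CYP2C9 route changed, so 2.119 = x·2.6 + (1 − x), giving x = 0.699.

0.699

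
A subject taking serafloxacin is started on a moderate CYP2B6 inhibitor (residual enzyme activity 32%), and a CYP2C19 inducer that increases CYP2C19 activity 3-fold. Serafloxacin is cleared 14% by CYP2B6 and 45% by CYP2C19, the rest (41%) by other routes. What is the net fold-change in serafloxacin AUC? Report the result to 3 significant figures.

The CYP2B6 pathway (14% of clearance) drops to 0.32× activity: 0.14 × 0.32 = 0.0448.
The CYP2C19 pathway (45% of clearance) is boosted to 3× activity: 0.45 × 3 = 1.35.
The remaining 41% of clearance is unaffected.
New clearance relative to baseline: 0.0448 + 1.35 + 0.41 = 1.8048.
AUC ∝ 1/CL: fold-change = 1 / 1.8048 = 0.554.

0.554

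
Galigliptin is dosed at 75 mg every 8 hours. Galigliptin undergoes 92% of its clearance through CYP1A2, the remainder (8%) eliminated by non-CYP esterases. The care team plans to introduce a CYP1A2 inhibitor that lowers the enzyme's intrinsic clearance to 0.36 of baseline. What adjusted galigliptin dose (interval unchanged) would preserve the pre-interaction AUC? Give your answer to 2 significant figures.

31 mg

CYP1A2: 0.92 × 0.36 = 0.3312
Other: 0.08 (unchanged)
CL_new/CL_old = 0.3312 + 0.08 = 0.4112.
Css,avg = (dose rate)/CL, so holding Css fixed requires dose ∝ CL: 75 × 0.4112 = 31 mg.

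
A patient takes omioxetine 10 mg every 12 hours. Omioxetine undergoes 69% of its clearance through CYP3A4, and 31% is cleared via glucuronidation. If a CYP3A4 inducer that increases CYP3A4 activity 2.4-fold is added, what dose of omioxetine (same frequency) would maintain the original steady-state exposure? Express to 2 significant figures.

The CYP3A4 pathway (69% of clearance) increases to 2.4× activity: 0.69 × 2.4 = 1.656.
Non-CYP routes (31%) are unchanged.
New clearance relative to baseline: 1.656 + 0.31 = 1.966.
To maintain the same steady-state level, dose must scale with clearance: new dose = 10 × 1.966 = 20 mg.

20 mg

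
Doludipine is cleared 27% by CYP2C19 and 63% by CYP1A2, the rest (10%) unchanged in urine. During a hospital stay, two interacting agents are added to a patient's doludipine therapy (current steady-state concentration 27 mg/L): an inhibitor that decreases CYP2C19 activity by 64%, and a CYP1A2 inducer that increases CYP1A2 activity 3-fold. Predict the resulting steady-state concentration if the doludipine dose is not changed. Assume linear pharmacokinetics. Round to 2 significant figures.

The CYP2C19 pathway (27% of clearance) is reduced to 0.36× activity: 0.27 × 0.36 = 0.0972.
The CYP1A2 pathway (63% of clearance) increases to 3× activity: 0.63 × 3 = 1.89.
Non-CYP routes (10%) are unchanged.
New clearance relative to baseline: 0.0972 + 1.89 + 0.1 = 2.0872.
New steady-state concentration = 27 / 2.0872 = 13 mg/L (concentration scales inversely with clearance).

13 mg/L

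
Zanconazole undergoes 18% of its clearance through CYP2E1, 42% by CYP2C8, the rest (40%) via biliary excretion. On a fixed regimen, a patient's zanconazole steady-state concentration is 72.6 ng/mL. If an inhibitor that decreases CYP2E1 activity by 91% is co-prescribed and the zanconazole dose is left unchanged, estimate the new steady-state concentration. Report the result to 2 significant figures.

87 ng/mL

The CYP2E1 pathway (18% of clearance) is reduced to 0.09× activity: 0.18 × 0.09 = 0.0162.
CYP2C8 (42%) and the residual 40% are unaffected.
CL_new/CL_old = 0.0162 + 0.42 + 0.4 = 0.8362.
New steady-state concentration = baseline ÷ relative clearance = 72.6 / 0.8362 = 87 ng/mL.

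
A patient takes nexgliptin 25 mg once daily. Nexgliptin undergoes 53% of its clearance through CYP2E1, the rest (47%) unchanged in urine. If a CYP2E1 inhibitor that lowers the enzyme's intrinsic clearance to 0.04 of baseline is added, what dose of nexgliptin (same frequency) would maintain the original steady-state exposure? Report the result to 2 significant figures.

The CYP2E1 pathway (53% of clearance) falls to 0.04× activity: 0.53 × 0.04 = 0.0212.
Non-CYP routes (47%) are unchanged.
Relative clearance = 0.0212 + 0.47 = 0.4912.
Exposure is unchanged when dose changes in proportion to clearance. New dose = 25 mg × 0.4912 = 12 mg.

12 mg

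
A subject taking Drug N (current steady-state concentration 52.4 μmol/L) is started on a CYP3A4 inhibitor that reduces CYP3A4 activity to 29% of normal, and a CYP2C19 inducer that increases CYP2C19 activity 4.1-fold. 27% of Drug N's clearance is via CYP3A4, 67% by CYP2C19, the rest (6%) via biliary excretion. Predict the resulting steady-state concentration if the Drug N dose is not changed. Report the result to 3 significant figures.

18.2 μmol/L

CYP3A4: 0.27 × 0.29 = 0.0783
CYP2C19: 0.67 × 4.1 = 2.747
Other: 0.06 (unchanged)
Relative clearance = 0.0783 + 2.747 + 0.06 = 2.8853.
Dividing the baseline by the relative clearance: 52.4 / 2.8853 = 18.2 μmol/L.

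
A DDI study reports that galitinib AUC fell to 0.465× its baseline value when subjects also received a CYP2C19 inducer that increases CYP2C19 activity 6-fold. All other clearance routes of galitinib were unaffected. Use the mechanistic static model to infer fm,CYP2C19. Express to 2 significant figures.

CL'/CL = 1 / 0.465 = 2.151
6·fm + (1 − fm) = 2.151
fm = (2.151 − 1) / (6 − 1) = 0.23

0.23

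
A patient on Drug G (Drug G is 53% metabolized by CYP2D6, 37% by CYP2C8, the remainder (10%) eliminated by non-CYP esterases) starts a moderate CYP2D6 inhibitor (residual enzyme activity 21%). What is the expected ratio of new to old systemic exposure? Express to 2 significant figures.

1.7

CYP2D6: 0.53 × 0.21 = 0.1113
CYP2C8: 0.37 (unchanged)
Other: 0.1 (unchanged)
Relative clearance = 0.1113 + 0.37 + 0.1 = 0.5813.
Since systemic exposure ∝ 1/CL, the ratio is 1 / 0.5813 = 1.7.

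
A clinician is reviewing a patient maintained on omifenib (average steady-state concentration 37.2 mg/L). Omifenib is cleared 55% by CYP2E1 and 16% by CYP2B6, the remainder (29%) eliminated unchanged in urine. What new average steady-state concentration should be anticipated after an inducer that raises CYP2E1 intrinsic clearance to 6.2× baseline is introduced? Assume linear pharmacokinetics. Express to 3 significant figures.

CYP2E1: 0.55 × 6.2 = 3.41
CYP2B6: 0.16 (unchanged)
Other: 0.29 (unchanged)
Relative clearance = 3.41 + 0.16 + 0.29 = 3.86.
New average steady-state concentration = baseline ÷ relative clearance = 37.2 / 3.86 = 9.64 mg/L.

9.64 mg/L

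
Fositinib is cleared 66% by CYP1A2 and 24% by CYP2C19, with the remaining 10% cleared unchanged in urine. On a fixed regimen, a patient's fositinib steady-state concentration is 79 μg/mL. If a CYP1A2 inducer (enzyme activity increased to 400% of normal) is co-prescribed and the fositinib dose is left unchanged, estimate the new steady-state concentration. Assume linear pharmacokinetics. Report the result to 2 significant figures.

The CYP1A2 pathway (66% of clearance) is boosted to 4× activity: 0.66 × 4 = 2.64.
CYP2C19 (24%) and the residual 10% are unaffected.
Relative clearance = 2.64 + 0.24 + 0.1 = 2.98.
Steady-state concentration ∝ 1/CL, so new value = 79 / 2.98 = 27 μg/mL.

27 μg/mL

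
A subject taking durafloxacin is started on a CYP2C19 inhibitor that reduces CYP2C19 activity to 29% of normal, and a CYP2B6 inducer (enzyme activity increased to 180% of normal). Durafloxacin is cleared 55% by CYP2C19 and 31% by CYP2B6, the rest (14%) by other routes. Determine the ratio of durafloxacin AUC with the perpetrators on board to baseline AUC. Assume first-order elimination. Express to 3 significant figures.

The CYP2C19 pathway (55% of clearance) falls to 0.29× activity: 0.55 × 0.29 = 0.1595.
The CYP2B6 pathway (31% of clearance) is boosted to 1.8× activity: 0.31 × 1.8 = 0.558.
Non-CYP routes (14%) are unchanged.
Relative clearance = 0.1595 + 0.558 + 0.14 = 0.8575.
AUC ∝ 1/CL: fold-change = 1 / 0.8575 = 1.17.

1.17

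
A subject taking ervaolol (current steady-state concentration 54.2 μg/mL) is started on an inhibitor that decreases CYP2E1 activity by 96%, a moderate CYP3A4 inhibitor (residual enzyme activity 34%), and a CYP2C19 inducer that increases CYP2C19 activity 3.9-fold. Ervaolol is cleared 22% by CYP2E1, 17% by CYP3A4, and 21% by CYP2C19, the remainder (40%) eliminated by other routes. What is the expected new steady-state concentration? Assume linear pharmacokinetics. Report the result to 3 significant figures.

The CYP2E1 pathway (22% of clearance) drops to 0.04× activity: 0.22 × 0.04 = 0.0088.
The CYP3A4 pathway (17% of clearance) is reduced to 0.34× activity: 0.17 × 0.34 = 0.0578.
The CYP2C19 pathway (21% of clearance) increases to 3.9× activity: 0.21 × 3.9 = 0.819.
Non-CYP routes (40%) are unchanged.
CL_new/CL_old = 0.0088 + 0.0578 + 0.819 + 0.4 = 1.2856.
Steady-state concentration ∝ 1/CL: new value = 54.2 / 1.2856 = 42.2 μg/mL.

42.2 μg/mL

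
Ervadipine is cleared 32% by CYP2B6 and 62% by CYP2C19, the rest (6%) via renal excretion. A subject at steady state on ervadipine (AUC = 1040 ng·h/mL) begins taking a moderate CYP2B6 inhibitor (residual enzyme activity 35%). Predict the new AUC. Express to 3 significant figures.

CYP2B6: 0.32 × 0.35 = 0.112
CYP2C19: 0.62 (unchanged)
Other: 0.06 (unchanged)
New clearance relative to baseline: 0.112 + 0.62 + 0.06 = 0.792.
New AUC = baseline ÷ relative clearance = 1040 / 0.792 = 1.31 × 10³ ng·h/mL.

1.31 × 10³ ng·h/mL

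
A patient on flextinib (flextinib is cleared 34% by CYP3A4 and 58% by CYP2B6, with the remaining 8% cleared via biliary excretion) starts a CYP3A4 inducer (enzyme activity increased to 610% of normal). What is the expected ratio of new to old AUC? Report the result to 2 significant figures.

0.37

The CYP3A4 pathway (34% of clearance) rises to 6.1× activity: 0.34 × 6.1 = 2.074.
CYP2B6 (58%) and the residual 8% are unaffected.
Relative clearance = 2.074 + 0.58 + 0.08 = 2.734.
Since AUC ∝ 1/CL, the ratio is 1 / 2.734 = 0.37.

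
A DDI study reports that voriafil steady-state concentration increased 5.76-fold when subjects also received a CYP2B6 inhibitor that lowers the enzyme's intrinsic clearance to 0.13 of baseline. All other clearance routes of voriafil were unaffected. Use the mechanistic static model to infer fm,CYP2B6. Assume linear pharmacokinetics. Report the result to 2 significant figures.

0.95

Write x for the fraction cleared via CYP2B6. The observed steady-state concentration change means clearance fell to 1/5.76 = 0.1736 of baseline.
Only the CYP2B6 route changed, so 0.1736 = x·0.13 + (1 − x), giving x = 0.95.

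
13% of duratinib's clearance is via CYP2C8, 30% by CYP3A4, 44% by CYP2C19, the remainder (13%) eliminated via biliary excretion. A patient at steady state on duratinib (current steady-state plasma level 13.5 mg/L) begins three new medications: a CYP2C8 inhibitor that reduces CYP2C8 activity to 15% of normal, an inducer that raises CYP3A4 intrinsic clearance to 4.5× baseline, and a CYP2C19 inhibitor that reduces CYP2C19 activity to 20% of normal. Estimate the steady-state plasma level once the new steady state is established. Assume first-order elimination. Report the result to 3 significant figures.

8.50 mg/L

CYP2C8: 0.13 × 0.15 = 0.0195
CYP3A4: 0.3 × 4.5 = 1.35
CYP2C19: 0.44 × 0.2 = 0.088
Other: 0.13 (unchanged)
New clearance relative to baseline: 0.0195 + 1.35 + 0.088 + 0.13 = 1.5875.
Steady-state plasma level ∝ 1/CL: new value = 13.5 / 1.5875 = 8.50 mg/L.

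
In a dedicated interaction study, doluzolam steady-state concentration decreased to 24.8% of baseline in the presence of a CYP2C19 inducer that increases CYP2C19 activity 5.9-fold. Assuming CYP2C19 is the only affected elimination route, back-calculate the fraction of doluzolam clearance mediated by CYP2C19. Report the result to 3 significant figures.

0.619

Call the CYP2C19 fraction fm. After the interaction, CL_new/CL_old = fm × 5.9 + (1 − fm).
Steady-state concentration ratio = 1 / (new CL fraction), so new CL fraction = 1 / 0.248 = 4.032.
fm × 5.9 + 1 − fm = 4.032  ⇒  fm × (5.9 − 1) = 3.032  ⇒  fm = 0.619.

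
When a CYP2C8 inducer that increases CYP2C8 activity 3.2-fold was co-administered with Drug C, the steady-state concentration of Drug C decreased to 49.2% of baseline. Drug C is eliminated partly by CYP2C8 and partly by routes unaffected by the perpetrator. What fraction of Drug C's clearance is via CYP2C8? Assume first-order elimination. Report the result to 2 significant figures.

Let fm be the CYP2C8 fraction. New clearance relative to baseline = fm × 3.2 + (1 − fm).
Steady-state concentration ratio = 1 / (new CL fraction), so new CL fraction = 1 / 0.492 = 2.033.
fm × 3.2 + 1 − fm = 2.033  ⇒  fm × (3.2 − 1) = 1.033  ⇒  fm = 0.47.

0.47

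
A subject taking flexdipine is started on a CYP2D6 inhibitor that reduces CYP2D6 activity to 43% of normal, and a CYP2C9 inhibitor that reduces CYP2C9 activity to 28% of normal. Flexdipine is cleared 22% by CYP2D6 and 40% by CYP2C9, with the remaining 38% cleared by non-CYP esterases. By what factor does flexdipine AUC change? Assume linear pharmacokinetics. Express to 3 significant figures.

1.70

CYP2D6: 0.22 × 0.43 = 0.0946
CYP2C9: 0.4 × 0.28 = 0.112
Other: 0.38 (unchanged)
New clearance relative to baseline: 0.0946 + 0.112 + 0.38 = 0.5866.
Because AUC varies inversely with clearance, the combined effect is 1 / 0.5866 = 1.70.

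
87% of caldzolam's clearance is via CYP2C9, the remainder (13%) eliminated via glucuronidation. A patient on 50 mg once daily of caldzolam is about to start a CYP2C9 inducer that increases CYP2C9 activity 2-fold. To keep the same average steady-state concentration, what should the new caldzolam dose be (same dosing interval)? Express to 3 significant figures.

The CYP2C9 pathway (87% of clearance) increases to 2× activity: 0.87 × 2 = 1.74.
Non-CYP routes (13%) are unchanged.
New clearance relative to baseline: 1.74 + 0.13 = 1.87.
Exposure is unchanged when dose changes in proportion to clearance. New dose = 50 mg × 1.87 = 93.5 mg.

93.5 mg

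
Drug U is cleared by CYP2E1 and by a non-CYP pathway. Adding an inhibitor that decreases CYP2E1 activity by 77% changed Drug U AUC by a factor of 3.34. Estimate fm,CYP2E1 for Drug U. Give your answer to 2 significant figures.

Let x = fm,CYP2E1. Because AUC ∝ 1/CL, relative clearance fell to 1/3.34 = 0.2994.
Setting x·0.23 + (1 − x) = 0.2994 and solving: x = (0.2994 − 1)/(0.23 − 1) = 0.91.

0.91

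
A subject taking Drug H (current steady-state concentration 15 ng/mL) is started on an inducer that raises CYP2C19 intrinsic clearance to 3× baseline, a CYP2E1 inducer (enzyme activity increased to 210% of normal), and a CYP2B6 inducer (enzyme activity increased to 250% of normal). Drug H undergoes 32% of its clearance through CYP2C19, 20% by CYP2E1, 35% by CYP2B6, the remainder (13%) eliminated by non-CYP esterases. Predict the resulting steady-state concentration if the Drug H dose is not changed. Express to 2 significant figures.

The CYP2C19 pathway (32% of clearance) increases to 3× activity: 0.32 × 3 = 0.96.
The CYP2E1 pathway (20% of clearance) rises to 2.1× activity: 0.2 × 2.1 = 0.42.
The CYP2B6 pathway (35% of clearance) rises to 2.5× activity: 0.35 × 2.5 = 0.875.
The remaining 13% of clearance is unaffected.
CL_new/CL_old = 0.96 + 0.42 + 0.875 + 0.13 = 2.385.
Steady-state concentration ∝ 1/CL: new value = 15 / 2.385 = 6.3 ng/mL.

6.3 ng/mL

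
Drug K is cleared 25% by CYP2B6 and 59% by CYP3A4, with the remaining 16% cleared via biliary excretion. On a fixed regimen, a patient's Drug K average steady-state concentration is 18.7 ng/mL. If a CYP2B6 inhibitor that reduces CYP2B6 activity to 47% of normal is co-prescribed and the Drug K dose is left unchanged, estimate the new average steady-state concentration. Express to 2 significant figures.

22 ng/mL

CYP2B6: 0.25 × 0.47 = 0.1175
CYP3A4: 0.59 (unchanged)
Other: 0.16 (unchanged)
Relative clearance = 0.1175 + 0.59 + 0.16 = 0.8675.
New average steady-state concentration = baseline ÷ relative clearance = 18.7 / 0.8675 = 22 ng/mL.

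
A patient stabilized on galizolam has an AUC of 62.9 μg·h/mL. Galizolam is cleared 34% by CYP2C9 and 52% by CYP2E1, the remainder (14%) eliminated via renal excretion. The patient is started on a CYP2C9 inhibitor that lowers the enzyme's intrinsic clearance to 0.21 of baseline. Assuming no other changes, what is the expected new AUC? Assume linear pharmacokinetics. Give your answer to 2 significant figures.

The CYP2C9 pathway (34% of clearance) drops to 0.21× activity: 0.34 × 0.21 = 0.0714.
CYP2E1 (52%) and the residual 14% are unaffected.
New clearance relative to baseline: 0.0714 + 0.52 + 0.14 = 0.7314.
With dosing unchanged, AUC scales as 1/CL: 62.9 / 0.7314 = 86 μg·h/mL.

86 μg·h/mL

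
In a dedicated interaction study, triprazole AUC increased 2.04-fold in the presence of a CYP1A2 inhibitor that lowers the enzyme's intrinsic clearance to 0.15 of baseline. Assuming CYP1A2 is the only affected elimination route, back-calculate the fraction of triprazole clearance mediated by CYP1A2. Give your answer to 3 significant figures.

0.600

Let x = fm,CYP1A2. Because AUC ∝ 1/CL, relative clearance fell to 1/2.04 = 0.4902.
Only the CYP1A2 route changed, so 0.4902 = x·0.15 + (1 − x), giving x = 0.600.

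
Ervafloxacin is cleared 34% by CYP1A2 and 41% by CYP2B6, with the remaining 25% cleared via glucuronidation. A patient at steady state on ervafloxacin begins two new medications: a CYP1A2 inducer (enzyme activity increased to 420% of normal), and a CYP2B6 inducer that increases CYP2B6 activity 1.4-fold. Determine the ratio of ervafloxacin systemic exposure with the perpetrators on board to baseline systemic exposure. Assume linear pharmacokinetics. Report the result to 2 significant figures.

0.44

The CYP1A2 pathway (34% of clearance) increases to 4.2× activity: 0.34 × 4.2 = 1.428.
The CYP2B6 pathway (41% of clearance) is boosted to 1.4× activity: 0.41 × 1.4 = 0.574.
Non-CYP routes (25%) are unchanged.
Relative clearance = 1.428 + 0.574 + 0.25 = 2.252.
Because systemic exposure varies inversely with clearance, the combined effect is 1 / 2.252 = 0.44.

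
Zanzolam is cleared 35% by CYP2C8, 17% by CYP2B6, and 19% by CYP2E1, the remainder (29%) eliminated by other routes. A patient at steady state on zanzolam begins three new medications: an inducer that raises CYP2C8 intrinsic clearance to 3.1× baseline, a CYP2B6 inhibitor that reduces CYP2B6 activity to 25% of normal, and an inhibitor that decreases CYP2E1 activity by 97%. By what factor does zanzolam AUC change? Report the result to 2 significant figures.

0.70

The CYP2C8 pathway (35% of clearance) rises to 3.1× activity: 0.35 × 3.1 = 1.085.
The CYP2B6 pathway (17% of clearance) is reduced to 0.25× activity: 0.17 × 0.25 = 0.0425.
The CYP2E1 pathway (19% of clearance) is reduced to 0.03× activity: 0.19 × 0.03 = 0.0057.
The remaining 29% of clearance is unaffected.
CL_new/CL_old = 1.085 + 0.0425 + 0.0057 + 0.29 = 1.4232.
Because AUC varies inversely with clearance, the combined effect is 1 / 1.4232 = 0.70.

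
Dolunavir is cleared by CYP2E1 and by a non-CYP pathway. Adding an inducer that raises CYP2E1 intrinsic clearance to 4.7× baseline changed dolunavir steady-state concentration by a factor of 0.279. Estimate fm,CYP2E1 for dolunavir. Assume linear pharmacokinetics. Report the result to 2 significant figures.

0.70

Write x for the fraction cleared via CYP2E1. The observed steady-state concentration change means clearance rose to 1/0.279 = 3.584 of baseline.
Only the CYP2E1 route changed, so 3.584 = x·4.7 + (1 − x), giving x = 0.70.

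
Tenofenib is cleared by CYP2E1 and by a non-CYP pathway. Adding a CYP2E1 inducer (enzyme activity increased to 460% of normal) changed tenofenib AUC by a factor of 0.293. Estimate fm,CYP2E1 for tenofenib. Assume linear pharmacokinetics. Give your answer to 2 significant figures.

Call the CYP2E1 fraction fm. After the interaction, CL_new/CL_old = fm × 4.6 + (1 − fm).
AUC ratio = 1 / (new CL fraction), so new CL fraction = 1 / 0.293 = 3.413.
fm × 4.6 + 1 − fm = 3.413  ⇒  fm × (4.6 − 1) = 2.413  ⇒  fm = 0.67.

0.67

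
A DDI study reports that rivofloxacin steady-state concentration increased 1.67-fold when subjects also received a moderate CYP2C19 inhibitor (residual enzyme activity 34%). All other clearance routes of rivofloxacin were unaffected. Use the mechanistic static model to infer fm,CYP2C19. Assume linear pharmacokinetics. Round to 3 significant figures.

0.608

Let x = fm,CYP2C19. Because steady-state concentration ∝ 1/CL, relative clearance fell to 1/1.67 = 0.5988.
Only the CYP2C19 route changed, so 0.5988 = x·0.34 + (1 − x), giving x = 0.608.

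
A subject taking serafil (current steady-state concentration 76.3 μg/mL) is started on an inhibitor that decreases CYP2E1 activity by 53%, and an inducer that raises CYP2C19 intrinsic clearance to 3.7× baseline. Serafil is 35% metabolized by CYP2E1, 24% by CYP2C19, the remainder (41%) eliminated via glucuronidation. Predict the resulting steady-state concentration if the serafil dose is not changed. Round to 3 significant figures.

52.2 μg/mL

CYP2E1: 0.35 × 0.47 = 0.1645
CYP2C19: 0.24 × 3.7 = 0.888
Other: 0.41 (unchanged)
New clearance relative to baseline: 0.1645 + 0.888 + 0.41 = 1.4625.
Steady-state concentration ∝ 1/CL: new value = 76.3 / 1.4625 = 52.2 μg/mL.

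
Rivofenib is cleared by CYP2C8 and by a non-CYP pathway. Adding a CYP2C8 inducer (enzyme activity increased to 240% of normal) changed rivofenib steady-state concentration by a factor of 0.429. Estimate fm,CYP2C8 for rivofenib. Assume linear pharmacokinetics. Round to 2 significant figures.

0.95

CL'/CL = 1 / 0.429 = 2.331
2.4·fm + (1 − fm) = 2.331
fm = (2.331 − 1) / (2.4 − 1) = 0.95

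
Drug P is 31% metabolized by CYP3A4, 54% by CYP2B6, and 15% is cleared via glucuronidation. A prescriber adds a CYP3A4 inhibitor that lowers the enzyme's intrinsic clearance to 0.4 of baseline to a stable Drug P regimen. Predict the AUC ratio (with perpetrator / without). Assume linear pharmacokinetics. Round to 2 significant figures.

1.2

The CYP3A4 pathway (31% of clearance) falls to 0.4× activity: 0.31 × 0.4 = 0.124.
CYP2B6 (54%) and the residual 15% are unaffected.
New clearance relative to baseline: 0.124 + 0.54 + 0.15 = 0.814.
Since AUC ∝ 1/CL, the ratio is 1 / 0.814 = 1.2.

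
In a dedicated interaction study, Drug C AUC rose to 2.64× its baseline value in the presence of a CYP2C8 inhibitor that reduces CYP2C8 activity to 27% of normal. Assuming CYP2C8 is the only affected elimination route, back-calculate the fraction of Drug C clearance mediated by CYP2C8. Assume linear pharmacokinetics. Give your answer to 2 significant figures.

0.85

Let fm be the CYP2C8 fraction. New clearance relative to baseline = fm × 0.27 + (1 − fm).
AUC ratio = 1 / (new CL fraction), so new CL fraction = 1 / 2.64 = 0.3788.
fm × 0.27 + 1 − fm = 0.3788  ⇒  fm × (0.27 − 1) = −0.6212  ⇒  fm = 0.85.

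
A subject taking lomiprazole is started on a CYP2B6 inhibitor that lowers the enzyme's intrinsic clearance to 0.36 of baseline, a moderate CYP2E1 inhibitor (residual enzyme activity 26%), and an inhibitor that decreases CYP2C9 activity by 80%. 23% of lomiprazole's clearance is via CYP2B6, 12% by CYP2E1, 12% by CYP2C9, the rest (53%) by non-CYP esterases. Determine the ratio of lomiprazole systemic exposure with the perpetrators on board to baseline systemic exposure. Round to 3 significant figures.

1.50

The CYP2B6 pathway (23% of clearance) drops to 0.36× activity: 0.23 × 0.36 = 0.0828.
The CYP2E1 pathway (12% of clearance) is reduced to 0.26× activity: 0.12 × 0.26 = 0.0312.
The CYP2C9 pathway (12% of clearance) is reduced to 0.2× activity: 0.12 × 0.2 = 0.024.
The remaining 53% of clearance is unaffected.
New clearance relative to baseline: 0.0828 + 0.0312 + 0.024 + 0.53 = 0.668.
Net systemic exposure ratio = 1 / 0.668 = 1.50.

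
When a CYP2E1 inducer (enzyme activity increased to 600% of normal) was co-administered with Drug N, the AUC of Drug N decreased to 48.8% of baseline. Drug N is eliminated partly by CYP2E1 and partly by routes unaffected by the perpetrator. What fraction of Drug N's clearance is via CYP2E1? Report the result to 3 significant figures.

0.210

Call the CYP2E1 fraction fm. After the interaction, CL_new/CL_old = fm × 6 + (1 − fm).
AUC ratio = 1 / (new CL fraction), so new CL fraction = 1 / 0.488 = 2.049.
fm × 6 + 1 − fm = 2.049  ⇒  fm × (6 − 1) = 1.049  ⇒  fm = 0.210.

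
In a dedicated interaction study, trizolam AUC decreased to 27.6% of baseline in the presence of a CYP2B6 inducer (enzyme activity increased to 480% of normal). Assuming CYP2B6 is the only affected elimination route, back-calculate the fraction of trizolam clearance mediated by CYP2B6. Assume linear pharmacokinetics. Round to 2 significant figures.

0.69

CL'/CL = 1 / 0.276 = 3.623
4.8·fm + (1 − fm) = 3.623
fm = (3.623 − 1) / (4.8 − 1) = 0.69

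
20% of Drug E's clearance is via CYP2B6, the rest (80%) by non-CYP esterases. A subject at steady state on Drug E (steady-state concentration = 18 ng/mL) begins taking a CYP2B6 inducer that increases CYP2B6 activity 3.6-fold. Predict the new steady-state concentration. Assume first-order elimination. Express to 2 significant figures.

12 ng/mL

CYP2B6: 0.2 × 3.6 = 0.72
Other: 0.8 (unchanged)
Relative clearance = 0.72 + 0.8 = 1.52.
New steady-state concentration = baseline ÷ relative clearance = 18 / 1.52 = 12 ng/mL.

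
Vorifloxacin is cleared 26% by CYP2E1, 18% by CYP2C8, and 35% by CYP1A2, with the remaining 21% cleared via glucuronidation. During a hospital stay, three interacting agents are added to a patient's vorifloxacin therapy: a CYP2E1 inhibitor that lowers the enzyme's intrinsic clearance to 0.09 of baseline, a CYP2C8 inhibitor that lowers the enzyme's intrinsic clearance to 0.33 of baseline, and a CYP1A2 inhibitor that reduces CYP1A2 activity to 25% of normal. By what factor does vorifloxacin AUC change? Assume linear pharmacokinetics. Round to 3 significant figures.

2.63

The CYP2E1 pathway (26% of clearance) drops to 0.09× activity: 0.26 × 0.09 = 0.0234.
The CYP2C8 pathway (18% of clearance) falls to 0.33× activity: 0.18 × 0.33 = 0.0594.
The CYP1A2 pathway (35% of clearance) drops to 0.25× activity: 0.35 × 0.25 = 0.0875.
The remaining 21% of clearance is unaffected.
CL_new/CL_old = 0.0234 + 0.0594 + 0.0875 + 0.21 = 0.3803.
AUC ∝ 1/CL: fold-change = 1 / 0.3803 = 2.63.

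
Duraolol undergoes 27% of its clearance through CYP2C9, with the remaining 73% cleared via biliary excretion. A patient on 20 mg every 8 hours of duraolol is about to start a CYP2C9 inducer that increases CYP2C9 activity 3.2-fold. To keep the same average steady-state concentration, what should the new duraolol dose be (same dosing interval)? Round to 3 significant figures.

31.9 mg

The CYP2C9 pathway (27% of clearance) is boosted to 3.2× activity: 0.27 × 3.2 = 0.864.
The remaining 73% of clearance is unaffected.
New clearance relative to baseline: 0.864 + 0.73 = 1.594.
To maintain the same steady-state level, dose must scale with clearance: new dose = 20 × 1.594 = 31.9 mg.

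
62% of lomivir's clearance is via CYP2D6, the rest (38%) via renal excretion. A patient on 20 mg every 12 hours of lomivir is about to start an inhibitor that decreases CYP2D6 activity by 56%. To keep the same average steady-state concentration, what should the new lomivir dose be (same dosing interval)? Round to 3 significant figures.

The CYP2D6 pathway (62% of clearance) falls to 0.44× activity: 0.62 × 0.44 = 0.2728.
Non-CYP routes (38%) are unchanged.
Relative clearance = 0.2728 + 0.38 = 0.6528.
To maintain the same steady-state level, dose must scale with clearance: new dose = 20 × 0.6528 = 13.1 mg.

13.1 mg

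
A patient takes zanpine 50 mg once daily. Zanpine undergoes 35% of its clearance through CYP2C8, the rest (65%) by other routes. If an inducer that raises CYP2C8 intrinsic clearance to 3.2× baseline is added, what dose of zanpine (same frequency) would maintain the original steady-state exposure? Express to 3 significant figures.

The CYP2C8 pathway (35% of clearance) increases to 3.2× activity: 0.35 × 3.2 = 1.12.
The remaining 65% of clearance is unaffected.
Relative clearance = 1.12 + 0.65 = 1.77.
Exposure is unchanged when dose changes in proportion to clearance. New dose = 50 mg × 1.77 = 88.5 mg.

88.5 mg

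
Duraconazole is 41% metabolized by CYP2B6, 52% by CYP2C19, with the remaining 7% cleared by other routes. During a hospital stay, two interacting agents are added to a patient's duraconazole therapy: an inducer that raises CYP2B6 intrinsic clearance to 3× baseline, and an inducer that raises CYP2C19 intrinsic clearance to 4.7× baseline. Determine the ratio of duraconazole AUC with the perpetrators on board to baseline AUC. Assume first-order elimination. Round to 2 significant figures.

The CYP2B6 pathway (41% of clearance) rises to 3× activity: 0.41 × 3 = 1.23.
The CYP2C19 pathway (52% of clearance) increases to 4.7× activity: 0.52 × 4.7 = 2.444.
Non-CYP routes (7%) are unchanged.
Relative clearance = 1.23 + 2.444 + 0.07 = 3.744.
Net AUC ratio = 1 / 3.744 = 0.27.

0.27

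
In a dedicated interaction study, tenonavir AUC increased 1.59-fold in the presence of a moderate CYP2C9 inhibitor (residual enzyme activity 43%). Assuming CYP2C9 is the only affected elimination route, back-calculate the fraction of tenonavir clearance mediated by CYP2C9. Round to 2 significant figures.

0.65

Let x = fm,CYP2C9. Because AUC ∝ 1/CL, relative clearance fell to 1/1.59 = 0.6289.
Setting x·0.43 + (1 − x) = 0.6289 and solving: x = (0.6289 − 1)/(0.43 − 1) = 0.65.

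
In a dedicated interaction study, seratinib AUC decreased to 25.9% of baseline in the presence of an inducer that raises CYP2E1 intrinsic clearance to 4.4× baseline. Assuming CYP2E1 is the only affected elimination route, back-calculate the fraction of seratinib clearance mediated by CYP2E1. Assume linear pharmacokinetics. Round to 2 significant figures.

CL'/CL = 1 / 0.259 = 3.861
4.4·fm + (1 − fm) = 3.861
fm = (3.861 − 1) / (4.4 − 1) = 0.84

0.84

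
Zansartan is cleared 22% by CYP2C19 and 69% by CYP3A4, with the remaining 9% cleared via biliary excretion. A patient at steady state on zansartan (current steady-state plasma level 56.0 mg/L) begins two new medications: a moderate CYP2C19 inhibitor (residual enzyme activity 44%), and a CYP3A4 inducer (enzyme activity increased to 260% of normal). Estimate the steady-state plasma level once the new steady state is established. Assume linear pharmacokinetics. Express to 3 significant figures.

The CYP2C19 pathway (22% of clearance) falls to 0.44× activity: 0.22 × 0.44 = 0.0968.
The CYP3A4 pathway (69% of clearance) rises to 2.6× activity: 0.69 × 2.6 = 1.794.
The remaining 9% of clearance is unaffected.
CL_new/CL_old = 0.0968 + 1.794 + 0.09 = 1.9808.
Steady-state plasma level ∝ 1/CL: new value = 56.0 / 1.9808 = 28.3 mg/L.

28.3 mg/L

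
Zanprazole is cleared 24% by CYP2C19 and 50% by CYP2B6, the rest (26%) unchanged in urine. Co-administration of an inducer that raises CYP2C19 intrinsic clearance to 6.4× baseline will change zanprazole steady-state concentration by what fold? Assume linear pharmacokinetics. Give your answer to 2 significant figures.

The CYP2C19 pathway (24% of clearance) increases to 6.4× activity: 0.24 × 6.4 = 1.536.
CYP2B6 (50%) and the residual 26% are unaffected.
Relative clearance = 1.536 + 0.5 + 0.26 = 2.296.
Since steady-state concentration ∝ 1/CL, the ratio is 1 / 2.296 = 0.44.

0.44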